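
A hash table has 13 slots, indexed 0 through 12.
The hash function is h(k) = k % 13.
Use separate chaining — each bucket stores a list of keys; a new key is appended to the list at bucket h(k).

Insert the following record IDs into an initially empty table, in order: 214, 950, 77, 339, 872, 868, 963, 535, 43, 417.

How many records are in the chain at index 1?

Insert 214: h=6, bucket 6 empty -> new chain.
Insert 950: h=1, bucket 1 empty -> new chain.
Insert 77: h=12, bucket 12 empty -> new chain.
Insert 339: h=1, bucket 1 nonempty -> append to chain.
Insert 872: h=1, bucket 1 nonempty -> append to chain.
Insert 868: h=10, bucket 10 empty -> new chain.
Insert 963: h=1, bucket 1 nonempty -> append to chain.
Insert 535: h=2, bucket 2 empty -> new chain.
Insert 43: h=4, bucket 4 empty -> new chain.
Insert 417: h=1, bucket 1 nonempty -> append to chain.
Final buckets:
0: .
1: 950 -> 339 -> 872 -> 963 -> 417
2: 535
3: .
4: 43
5: .
6: 214
7: .
8: .
9: .
10: 868
11: .
12: 77

5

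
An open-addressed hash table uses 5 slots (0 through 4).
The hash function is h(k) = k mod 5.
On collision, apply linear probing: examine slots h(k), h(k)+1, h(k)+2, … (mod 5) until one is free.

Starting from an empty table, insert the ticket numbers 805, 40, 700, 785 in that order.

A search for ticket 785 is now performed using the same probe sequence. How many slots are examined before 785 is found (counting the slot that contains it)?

4

Insert 805: h=0, slot 0 empty → index 0.
Insert 40: h=0, slot 0 occupied → index 1.
Insert 700: h=0, slots 0,1 occupied → index 2.
Insert 785: h=0, slots 0,1,2 occupied → index 3.
Table: [805, 40, 700, 785, -]
Lookup 785: h=0, probe 0,1,2,3 → found at 3.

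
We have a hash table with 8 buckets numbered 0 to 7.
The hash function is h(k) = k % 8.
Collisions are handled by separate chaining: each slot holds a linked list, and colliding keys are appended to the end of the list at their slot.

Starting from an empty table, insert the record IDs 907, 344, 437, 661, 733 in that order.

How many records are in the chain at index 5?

3

907 -> bucket 3
344 -> bucket 0
437 -> bucket 5
661 -> bucket 5 (collision)
733 -> bucket 5 (collision)
Final buckets:
0: 344
1: —
2: —
3: 907
4: —
5: 437 -> 661 -> 733
6: —
7: —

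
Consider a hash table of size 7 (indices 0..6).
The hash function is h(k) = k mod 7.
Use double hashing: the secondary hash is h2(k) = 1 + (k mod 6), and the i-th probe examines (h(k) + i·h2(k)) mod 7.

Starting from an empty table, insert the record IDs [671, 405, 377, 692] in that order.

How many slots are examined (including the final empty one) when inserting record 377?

671 hashes to 6; slot 6 is free => place at 6.
405 hashes to 6, h2=4; 6 taken => place at 3.
377 hashes to 6, h2=6; 6 taken => place at 5.
692 hashes to 6, h2=3; 6 taken => place at 2.
Table: [-, -, 692, 405, -, 377, 671]

2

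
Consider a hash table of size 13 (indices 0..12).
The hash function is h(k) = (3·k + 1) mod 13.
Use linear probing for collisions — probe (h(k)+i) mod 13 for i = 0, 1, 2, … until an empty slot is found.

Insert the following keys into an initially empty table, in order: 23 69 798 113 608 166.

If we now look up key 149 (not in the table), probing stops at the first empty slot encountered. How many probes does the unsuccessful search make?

23 hashes to 5; slot 5 is free => place at 5.
69 hashes to 0; slot 0 is free => place at 0.
798 hashes to 3; slot 3 is free => place at 3.
113 hashes to 2; slot 2 is free => place at 2.
608 hashes to 5; 5 taken => place at 6.
166 hashes to 5; 5,6 taken => place at 7.
Table: [69, ., 113, 798, ., 23, 608, 166, ., ., ., ., .]
Lookup 149: h=6, probe 6,7,8 → slot 8 empty, not found.

3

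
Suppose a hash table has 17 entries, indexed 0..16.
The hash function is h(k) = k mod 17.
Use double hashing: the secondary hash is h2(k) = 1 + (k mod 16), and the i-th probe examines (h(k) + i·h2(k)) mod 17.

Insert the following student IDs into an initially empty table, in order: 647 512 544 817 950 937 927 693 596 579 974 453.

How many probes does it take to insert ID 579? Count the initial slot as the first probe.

Insert 647: h=1, slot 1 empty => index 1.
Insert 512: h=2, slot 2 empty => index 2.
Insert 544: h=0, slot 0 empty => index 0.
Insert 817: h=1, h2=2, slot 1 occupied => index 3.
Insert 950: h=15, slot 15 empty => index 15.
Insert 937: h=2, h2=10, slot 2 occupied => index 12.
Insert 927: h=9, slot 9 empty => index 9.
Insert 693: h=13, slot 13 empty => index 13.
Insert 596: h=1, h2=5, slot 1 occupied => index 6.
Insert 579: h=1, h2=4, slot 1 occupied => index 5.
Insert 974: h=5, h2=15, slots 5,3,1 occupied => index 16.
Insert 453: h=11, slot 11 empty => index 11.
Table: [544, 647, 512, 817, ., 579, 596, ., ., 927, ., 453, 937, 693, ., 950, 974]

2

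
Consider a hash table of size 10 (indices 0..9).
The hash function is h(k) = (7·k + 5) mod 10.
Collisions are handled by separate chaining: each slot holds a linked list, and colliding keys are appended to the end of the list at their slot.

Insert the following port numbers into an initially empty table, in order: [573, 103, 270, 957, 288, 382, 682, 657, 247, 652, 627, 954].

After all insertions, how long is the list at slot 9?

Insert 573: h=6, bucket 6 empty -> new chain.
Insert 103: h=6, bucket 6 nonempty -> append to chain.
Insert 270: h=5, bucket 5 empty -> new chain.
Insert 957: h=4, bucket 4 empty -> new chain.
Insert 288: h=1, bucket 1 empty -> new chain.
Insert 382: h=9, bucket 9 empty -> new chain.
Insert 682: h=9, bucket 9 nonempty -> append to chain.
Insert 657: h=4, bucket 4 nonempty -> append to chain.
Insert 247: h=4, bucket 4 nonempty -> append to chain.
Insert 652: h=9, bucket 9 nonempty -> append to chain.
Insert 627: h=4, bucket 4 nonempty -> append to chain.
Insert 954: h=3, bucket 3 empty -> new chain.
Final buckets:
0: -
1: 288
2: -
3: 954
4: 957 -> 657 -> 247 -> 627
5: 270
6: 573 -> 103
7: -
8: -
9: 382 -> 682 -> 652

3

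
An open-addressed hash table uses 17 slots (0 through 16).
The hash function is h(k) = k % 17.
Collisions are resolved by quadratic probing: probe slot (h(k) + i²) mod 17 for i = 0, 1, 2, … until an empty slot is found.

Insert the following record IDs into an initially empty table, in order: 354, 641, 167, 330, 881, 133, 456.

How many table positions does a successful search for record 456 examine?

354 hashes to 14; slot 14 is free → place at 14.
641 hashes to 12; slot 12 is free → place at 12.
167 hashes to 14; 14 taken → place at 15.
330 hashes to 7; slot 7 is free → place at 7.
881 hashes to 14; 14,15 taken → place at 1.
133 hashes to 14; 14,15,1 taken → place at 6.
456 hashes to 14; 14,15,1,6 taken → place at 13.
Table: [., 881, ., ., ., ., 133, 330, ., ., ., ., 641, 456, 354, 167, .]
Lookup 456: h=14, probe 14,15,1,6,13 → found at 13.

5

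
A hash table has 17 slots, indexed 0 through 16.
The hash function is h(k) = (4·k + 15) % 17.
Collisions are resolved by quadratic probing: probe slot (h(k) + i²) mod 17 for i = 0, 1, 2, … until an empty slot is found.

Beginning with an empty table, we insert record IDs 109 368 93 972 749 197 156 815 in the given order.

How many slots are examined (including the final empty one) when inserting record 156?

109: h=9 → slot 9
368: h=8 → slot 8
93: h=13 → slot 13
972: h=10 → slot 10
749: h=2 → slot 2
197: h=4 → slot 4
156: h=10, probe 10,11 → slot 11
815: h=11, probe 11,12 → slot 12
Table: [—, —, 749, —, 197, —, —, —, 368, 109, 972, 156, 815, 93, —, —, —]

2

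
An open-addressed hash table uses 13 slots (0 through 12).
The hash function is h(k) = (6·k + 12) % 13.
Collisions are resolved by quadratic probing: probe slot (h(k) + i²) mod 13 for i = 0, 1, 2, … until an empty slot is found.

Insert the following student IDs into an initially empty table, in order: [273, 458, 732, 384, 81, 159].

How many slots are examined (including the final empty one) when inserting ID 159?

273: h=12 => slot 12
458: h=4 => slot 4
732: h=10 => slot 10
384: h=2 => slot 2
81: h=4, probe 4,5 => slot 5
159: h=4, probe 4,5,8 => slot 8
Table: [∅, ∅, 384, ∅, 458, 81, ∅, ∅, 159, ∅, 732, ∅, 273]

3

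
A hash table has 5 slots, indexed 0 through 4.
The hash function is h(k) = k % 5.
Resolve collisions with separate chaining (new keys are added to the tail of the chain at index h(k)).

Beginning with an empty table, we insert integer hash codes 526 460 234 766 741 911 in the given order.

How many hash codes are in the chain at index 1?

4

526 → bucket 1
460 → bucket 0
234 → bucket 4
766 → bucket 1 (collision)
741 → bucket 1 (collision)
911 → bucket 1 (collision)
Final buckets:
0: 460
1: 526 -> 766 -> 741 -> 911
2: -
3: -
4: 234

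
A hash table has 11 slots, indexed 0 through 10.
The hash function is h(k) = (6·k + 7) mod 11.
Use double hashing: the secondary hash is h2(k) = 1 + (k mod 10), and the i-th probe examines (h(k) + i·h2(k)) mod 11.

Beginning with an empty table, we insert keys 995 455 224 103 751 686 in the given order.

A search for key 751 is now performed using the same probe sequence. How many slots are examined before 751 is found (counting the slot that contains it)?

995 hashes to 4; slot 4 is free -> place at 4.
455 hashes to 9; slot 9 is free -> place at 9.
224 hashes to 9, h2=5; 9 taken -> place at 3.
103 hashes to 9, h2=4; 9 taken -> place at 2.
751 hashes to 3, h2=2; 3 taken -> place at 5.
686 hashes to 9, h2=7; 9,5 taken -> place at 1.
Table: [., 686, 103, 224, 995, 751, ., ., ., 455, .]
Lookup 751: h=3, h2=2, probe 3,5 → found at 5.

2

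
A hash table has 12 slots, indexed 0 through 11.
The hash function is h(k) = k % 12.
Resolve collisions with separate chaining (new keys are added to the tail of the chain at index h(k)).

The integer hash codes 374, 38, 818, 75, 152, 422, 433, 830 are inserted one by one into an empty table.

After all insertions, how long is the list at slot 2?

Insert 374: h=2, bucket 2 empty -> new chain.
Insert 38: h=2, bucket 2 nonempty -> append to chain.
Insert 818: h=2, bucket 2 nonempty -> append to chain.
Insert 75: h=3, bucket 3 empty -> new chain.
Insert 152: h=8, bucket 8 empty -> new chain.
Insert 422: h=2, bucket 2 nonempty -> append to chain.
Insert 433: h=1, bucket 1 empty -> new chain.
Insert 830: h=2, bucket 2 nonempty -> append to chain.
Final buckets:
0: .
1: 433
2: 374 -> 38 -> 818 -> 422 -> 830
3: 75
4: .
5: .
6: .
7: .
8: 152
9: .
10: .
11: .

5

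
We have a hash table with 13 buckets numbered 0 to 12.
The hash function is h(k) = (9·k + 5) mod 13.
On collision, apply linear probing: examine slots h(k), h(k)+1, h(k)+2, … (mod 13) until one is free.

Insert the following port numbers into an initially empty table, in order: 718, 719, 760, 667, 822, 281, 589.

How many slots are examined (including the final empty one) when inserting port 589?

718 hashes to 6; slot 6 is free -> place at 6.
719 hashes to 2; slot 2 is free -> place at 2.
760 hashes to 7; slot 7 is free -> place at 7.
667 hashes to 2; 2 taken -> place at 3.
822 hashes to 6; 6,7 taken -> place at 8.
281 hashes to 12; slot 12 is free -> place at 12.
589 hashes to 2; 2,3 taken -> place at 4.
Table: [., ., 719, 667, 589, ., 718, 760, 822, ., ., ., 281]

3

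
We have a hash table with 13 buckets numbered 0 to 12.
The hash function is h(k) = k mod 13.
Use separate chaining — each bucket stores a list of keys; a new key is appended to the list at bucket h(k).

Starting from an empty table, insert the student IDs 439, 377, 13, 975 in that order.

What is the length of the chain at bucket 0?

439 → bucket 10
377 → bucket 0
13 → bucket 0 (collision)
975 → bucket 0 (collision)
Final buckets:
0: 377 -> 13 -> 975
1: -
2: -
3: -
4: -
5: -
6: -
7: -
8: -
9: -
10: 439
11: -
12: -

3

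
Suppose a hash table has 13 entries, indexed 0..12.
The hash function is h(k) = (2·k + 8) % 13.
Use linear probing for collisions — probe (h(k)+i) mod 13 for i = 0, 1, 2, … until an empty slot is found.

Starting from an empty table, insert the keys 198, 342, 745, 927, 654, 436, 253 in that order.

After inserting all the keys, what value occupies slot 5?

927

198: h=1 → slot 1
342: h=3 → slot 3
745: h=3, probe 3,4 → slot 4
927: h=3, probe 3,4,5 → slot 5
654: h=3, probe 3,4,5,6 → slot 6
436: h=9 → slot 9
253: h=7 → slot 7
Table: [—, 198, —, 342, 745, 927, 654, 253, —, 436, —, —, —]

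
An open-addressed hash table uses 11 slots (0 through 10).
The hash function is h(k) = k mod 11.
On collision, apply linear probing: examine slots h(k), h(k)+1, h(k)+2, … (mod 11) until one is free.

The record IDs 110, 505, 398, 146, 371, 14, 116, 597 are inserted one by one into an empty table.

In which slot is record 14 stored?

4

110 hashes to 0; slot 0 is free => place at 0.
505 hashes to 10; slot 10 is free => place at 10.
398 hashes to 2; slot 2 is free => place at 2.
146 hashes to 3; slot 3 is free => place at 3.
371 hashes to 8; slot 8 is free => place at 8.
14 hashes to 3; 3 taken => place at 4.
116 hashes to 6; slot 6 is free => place at 6.
597 hashes to 3; 3,4 taken => place at 5.
Table: [110, ., 398, 146, 14, 597, 116, ., 371, ., 505]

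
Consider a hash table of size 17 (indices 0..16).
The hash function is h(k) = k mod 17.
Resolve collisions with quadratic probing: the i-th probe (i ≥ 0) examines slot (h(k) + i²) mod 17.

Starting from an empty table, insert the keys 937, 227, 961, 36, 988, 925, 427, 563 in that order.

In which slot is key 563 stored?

937 hashes to 2; slot 2 is free => place at 2.
227 hashes to 6; slot 6 is free => place at 6.
961 hashes to 9; slot 9 is free => place at 9.
36 hashes to 2; 2 taken => place at 3.
988 hashes to 2; 2,3,6 taken => place at 11.
925 hashes to 7; slot 7 is free => place at 7.
427 hashes to 2; 2,3,6,11 taken => place at 1.
563 hashes to 2; 2,3,6,11,1 taken => place at 10.
Table: [-, 427, 937, 36, -, -, 227, 925, -, 961, 563, 988, -, -, -, -, -]

10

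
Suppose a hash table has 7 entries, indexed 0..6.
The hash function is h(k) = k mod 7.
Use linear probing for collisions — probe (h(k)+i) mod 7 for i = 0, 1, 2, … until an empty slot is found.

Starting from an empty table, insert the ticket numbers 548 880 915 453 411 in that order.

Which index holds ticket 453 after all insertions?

0

548 hashes to 2; slot 2 is free → place at 2.
880 hashes to 5; slot 5 is free → place at 5.
915 hashes to 5; 5 taken → place at 6.
453 hashes to 5; 5,6 taken → place at 0.
411 hashes to 5; 5,6,0 taken → place at 1.
Table: [453, 411, 548, _, _, 880, 915]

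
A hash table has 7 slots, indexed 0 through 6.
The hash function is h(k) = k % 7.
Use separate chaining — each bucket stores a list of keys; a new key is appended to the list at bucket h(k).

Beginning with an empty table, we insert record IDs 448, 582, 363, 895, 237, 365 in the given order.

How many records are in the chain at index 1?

448 -> bucket 0
582 -> bucket 1
363 -> bucket 6
895 -> bucket 6 (collision)
237 -> bucket 6 (collision)
365 -> bucket 1 (collision)
Final buckets:
0: 448
1: 582 -> 365
2: —
3: —
4: —
5: —
6: 363 -> 895 -> 237

2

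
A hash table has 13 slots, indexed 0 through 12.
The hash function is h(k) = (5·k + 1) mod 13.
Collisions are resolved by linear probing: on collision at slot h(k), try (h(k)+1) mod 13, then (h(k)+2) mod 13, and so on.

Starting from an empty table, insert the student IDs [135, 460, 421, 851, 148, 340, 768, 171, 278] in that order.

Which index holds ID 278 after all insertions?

Insert 135: h=0, slot 0 empty -> index 0.
Insert 460: h=0, slot 0 occupied -> index 1.
Insert 421: h=0, slots 0,1 occupied -> index 2.
Insert 851: h=5, slot 5 empty -> index 5.
Insert 148: h=0, slots 0,1,2 occupied -> index 3.
Insert 340: h=11, slot 11 empty -> index 11.
Insert 768: h=6, slot 6 empty -> index 6.
Insert 171: h=11, slot 11 occupied -> index 12.
Insert 278: h=0, slots 0,1,2,3 occupied -> index 4.
Table: [135, 460, 421, 148, 278, 851, 768, ., ., ., ., 340, 171]

4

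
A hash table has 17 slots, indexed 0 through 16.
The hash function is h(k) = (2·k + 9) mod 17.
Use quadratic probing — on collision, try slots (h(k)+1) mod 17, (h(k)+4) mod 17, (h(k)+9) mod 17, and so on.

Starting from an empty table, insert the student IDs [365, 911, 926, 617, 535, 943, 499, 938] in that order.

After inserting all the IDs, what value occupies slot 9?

926

365: h=8 -> slot 8
911: h=12 -> slot 12
926: h=8, probe 8,9 -> slot 9
617: h=2 -> slot 2
535: h=8, probe 8,9,12,0 -> slot 0
943: h=8, probe 8,9,12,0,7 -> slot 7
499: h=4 -> slot 4
938: h=15 -> slot 15
Table: [535, ., 617, ., 499, ., ., 943, 365, 926, ., ., 911, ., ., 938, .]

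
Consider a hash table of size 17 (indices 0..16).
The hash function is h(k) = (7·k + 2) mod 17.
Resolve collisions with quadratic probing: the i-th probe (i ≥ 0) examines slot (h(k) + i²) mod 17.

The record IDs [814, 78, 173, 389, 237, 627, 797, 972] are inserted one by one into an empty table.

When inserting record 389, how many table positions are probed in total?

814 hashes to 5; slot 5 is free → place at 5.
78 hashes to 4; slot 4 is free → place at 4.
173 hashes to 6; slot 6 is free → place at 6.
389 hashes to 5; 5,6 taken → place at 9.
237 hashes to 12; slot 12 is free → place at 12.
627 hashes to 5; 5,6,9 taken → place at 14.
797 hashes to 5; 5,6,9,14,4 taken → place at 13.
972 hashes to 6; 6 taken → place at 7.
Table: [∅, ∅, ∅, ∅, 78, 814, 173, 972, ∅, 389, ∅, ∅, 237, 797, 627, ∅, ∅]

3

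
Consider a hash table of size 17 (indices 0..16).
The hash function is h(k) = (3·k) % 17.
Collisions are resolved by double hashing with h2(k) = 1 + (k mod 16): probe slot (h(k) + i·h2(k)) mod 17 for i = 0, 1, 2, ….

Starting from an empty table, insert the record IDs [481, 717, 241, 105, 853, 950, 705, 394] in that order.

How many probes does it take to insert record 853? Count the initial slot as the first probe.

3

481: h=15 → slot 15
717: h=9 → slot 9
241: h=9, h2=2, probe 9,11 → slot 11
105: h=9, h2=10, probe 9,2 → slot 2
853: h=9, h2=6, probe 9,15,4 → slot 4
950: h=11, h2=7, probe 11,1 → slot 1
705: h=7 → slot 7
394: h=9, h2=11, probe 9,3 → slot 3
Table: [., 950, 105, 394, 853, ., ., 705, ., 717, ., 241, ., ., ., 481, .]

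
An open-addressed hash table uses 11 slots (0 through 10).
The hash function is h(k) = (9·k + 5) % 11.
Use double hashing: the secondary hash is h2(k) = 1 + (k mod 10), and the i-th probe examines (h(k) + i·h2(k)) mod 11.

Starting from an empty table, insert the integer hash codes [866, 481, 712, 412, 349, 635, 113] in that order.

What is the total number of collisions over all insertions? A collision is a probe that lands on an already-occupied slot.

7

866 hashes to 0; slot 0 is free => place at 0.
481 hashes to 0, h2=2; 0 taken => place at 2.
712 hashes to 0, h2=3; 0 taken => place at 3.
412 hashes to 6; slot 6 is free => place at 6.
349 hashes to 0, h2=10; 0 taken => place at 10.
635 hashes to 0, h2=6; 0,6 taken => place at 1.
113 hashes to 10, h2=4; 10,3 taken => place at 7.
Table: [866, 635, 481, 712, ∅, ∅, 412, 113, ∅, ∅, 349]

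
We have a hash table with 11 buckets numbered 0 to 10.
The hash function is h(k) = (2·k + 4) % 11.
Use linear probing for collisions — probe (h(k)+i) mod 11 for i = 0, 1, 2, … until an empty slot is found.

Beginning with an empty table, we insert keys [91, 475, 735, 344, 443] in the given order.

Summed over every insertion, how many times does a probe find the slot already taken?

5

91 hashes to 10; slot 10 is free → place at 10.
475 hashes to 8; slot 8 is free → place at 8.
735 hashes to 0; slot 0 is free → place at 0.
344 hashes to 10; 10,0 taken → place at 1.
443 hashes to 10; 10,0,1 taken → place at 2.
Table: [735, 344, 443, _, _, _, _, _, 475, _, 91]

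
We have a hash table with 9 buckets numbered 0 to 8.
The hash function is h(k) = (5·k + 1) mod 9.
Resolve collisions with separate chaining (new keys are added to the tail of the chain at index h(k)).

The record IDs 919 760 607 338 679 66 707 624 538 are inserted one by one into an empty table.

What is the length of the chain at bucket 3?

3

919 -> bucket 6
760 -> bucket 3
607 -> bucket 3 (collision)
338 -> bucket 8
679 -> bucket 3 (collision)
66 -> bucket 7
707 -> bucket 8 (collision)
624 -> bucket 7 (collision)
538 -> bucket 0
Final buckets:
0: 538
1: ∅
2: ∅
3: 760 -> 607 -> 679
4: ∅
5: ∅
6: 919
7: 66 -> 624
8: 338 -> 707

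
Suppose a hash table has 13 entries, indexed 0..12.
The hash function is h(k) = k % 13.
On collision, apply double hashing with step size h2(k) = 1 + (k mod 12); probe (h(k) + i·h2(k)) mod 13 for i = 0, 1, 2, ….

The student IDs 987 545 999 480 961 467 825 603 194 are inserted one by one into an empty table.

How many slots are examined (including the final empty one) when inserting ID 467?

3

987: h=12 -> slot 12
545: h=12, h2=6, probe 12,5 -> slot 5
999: h=11 -> slot 11
480: h=12, h2=1, probe 12,0 -> slot 0
961: h=12, h2=2, probe 12,1 -> slot 1
467: h=12, h2=12, probe 12,11,10 -> slot 10
825: h=6 -> slot 6
603: h=5, h2=4, probe 5,9 -> slot 9
194: h=12, h2=3, probe 12,2 -> slot 2
Table: [480, 961, 194, ∅, ∅, 545, 825, ∅, ∅, 603, 467, 999, 987]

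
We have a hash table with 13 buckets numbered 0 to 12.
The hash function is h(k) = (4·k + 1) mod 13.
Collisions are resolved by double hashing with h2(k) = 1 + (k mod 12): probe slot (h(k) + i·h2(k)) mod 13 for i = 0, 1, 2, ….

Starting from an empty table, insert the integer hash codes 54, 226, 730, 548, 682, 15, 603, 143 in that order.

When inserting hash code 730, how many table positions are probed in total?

2

Insert 54: h=9, slot 9 empty → index 9.
Insert 226: h=8, slot 8 empty → index 8.
Insert 730: h=9, h2=11, slot 9 occupied → index 7.
Insert 548: h=9, h2=9, slot 9 occupied → index 5.
Insert 682: h=12, slot 12 empty → index 12.
Insert 15: h=9, h2=4, slot 9 occupied → index 0.
Insert 603: h=8, h2=4, slots 8,12 occupied → index 3.
Insert 143: h=1, slot 1 empty → index 1.
Table: [15, 143, _, 603, _, 548, _, 730, 226, 54, _, _, 682]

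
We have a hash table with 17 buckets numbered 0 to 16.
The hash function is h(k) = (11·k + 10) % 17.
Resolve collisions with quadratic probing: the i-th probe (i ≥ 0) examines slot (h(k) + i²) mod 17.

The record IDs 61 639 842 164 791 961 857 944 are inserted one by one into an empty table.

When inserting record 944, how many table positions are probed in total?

61 hashes to 1; slot 1 is free → place at 1.
639 hashes to 1; 1 taken → place at 2.
842 hashes to 7; slot 7 is free → place at 7.
164 hashes to 12; slot 12 is free → place at 12.
791 hashes to 7; 7 taken → place at 8.
961 hashes to 7; 7,8 taken → place at 11.
857 hashes to 2; 2 taken → place at 3.
944 hashes to 7; 7,8,11 taken → place at 16.
Table: [—, 61, 639, 857, —, —, —, 842, 791, —, —, 961, 164, —, —, —, 944]

4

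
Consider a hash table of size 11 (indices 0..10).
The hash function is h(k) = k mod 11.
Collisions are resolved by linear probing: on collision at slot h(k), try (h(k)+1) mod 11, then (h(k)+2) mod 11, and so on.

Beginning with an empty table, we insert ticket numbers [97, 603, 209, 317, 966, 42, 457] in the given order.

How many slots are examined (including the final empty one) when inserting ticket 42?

97 hashes to 9; slot 9 is free => place at 9.
603 hashes to 9; 9 taken => place at 10.
209 hashes to 0; slot 0 is free => place at 0.
317 hashes to 9; 9,10,0 taken => place at 1.
966 hashes to 9; 9,10,0,1 taken => place at 2.
42 hashes to 9; 9,10,0,1,2 taken => place at 3.
457 hashes to 6; slot 6 is free => place at 6.
Table: [209, 317, 966, 42, —, —, 457, —, —, 97, 603]

6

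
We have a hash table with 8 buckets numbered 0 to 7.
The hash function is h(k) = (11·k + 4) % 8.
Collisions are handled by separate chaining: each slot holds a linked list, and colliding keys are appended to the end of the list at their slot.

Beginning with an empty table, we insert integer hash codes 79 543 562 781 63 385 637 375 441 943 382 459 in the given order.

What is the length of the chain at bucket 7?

Insert 79: h=1, bucket 1 empty -> new chain.
Insert 543: h=1, bucket 1 nonempty -> append to chain.
Insert 562: h=2, bucket 2 empty -> new chain.
Insert 781: h=3, bucket 3 empty -> new chain.
Insert 63: h=1, bucket 1 nonempty -> append to chain.
Insert 385: h=7, bucket 7 empty -> new chain.
Insert 637: h=3, bucket 3 nonempty -> append to chain.
Insert 375: h=1, bucket 1 nonempty -> append to chain.
Insert 441: h=7, bucket 7 nonempty -> append to chain.
Insert 943: h=1, bucket 1 nonempty -> append to chain.
Insert 382: h=6, bucket 6 empty -> new chain.
Insert 459: h=5, bucket 5 empty -> new chain.
Final buckets:
0: ∅
1: 79 -> 543 -> 63 -> 375 -> 943
2: 562
3: 781 -> 637
4: ∅
5: 459
6: 382
7: 385 -> 441

2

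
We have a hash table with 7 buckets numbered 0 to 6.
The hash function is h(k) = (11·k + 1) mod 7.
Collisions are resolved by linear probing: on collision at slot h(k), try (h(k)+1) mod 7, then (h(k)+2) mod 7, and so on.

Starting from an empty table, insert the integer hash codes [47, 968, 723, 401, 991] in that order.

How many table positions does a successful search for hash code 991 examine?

3

47: h=0 → slot 0
968: h=2 → slot 2
723: h=2, probe 2,3 → slot 3
401: h=2, probe 2,3,4 → slot 4
991: h=3, probe 3,4,5 → slot 5
Table: [47, ., 968, 723, 401, 991, .]
Lookup 991: h=3, probe 3,4,5 → found at 5.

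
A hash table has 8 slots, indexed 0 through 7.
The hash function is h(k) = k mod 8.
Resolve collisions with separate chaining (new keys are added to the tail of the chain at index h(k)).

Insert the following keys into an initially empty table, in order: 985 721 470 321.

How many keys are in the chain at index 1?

Insert 985: h=1, bucket 1 empty -> new chain.
Insert 721: h=1, bucket 1 nonempty -> append to chain.
Insert 470: h=6, bucket 6 empty -> new chain.
Insert 321: h=1, bucket 1 nonempty -> append to chain.
Final buckets:
0: -
1: 985 -> 721 -> 321
2: -
3: -
4: -
5: -
6: 470
7: -

3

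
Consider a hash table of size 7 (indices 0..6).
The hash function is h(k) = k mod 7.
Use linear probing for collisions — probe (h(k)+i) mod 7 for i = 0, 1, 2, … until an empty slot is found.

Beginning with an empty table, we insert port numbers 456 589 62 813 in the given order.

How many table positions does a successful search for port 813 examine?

3

Insert 456: h=1, slot 1 empty => index 1.
Insert 589: h=1, slot 1 occupied => index 2.
Insert 62: h=6, slot 6 empty => index 6.
Insert 813: h=1, slots 1,2 occupied => index 3.
Table: [-, 456, 589, 813, -, -, 62]
Lookup 813: h=1, probe 1,2,3 → found at 3.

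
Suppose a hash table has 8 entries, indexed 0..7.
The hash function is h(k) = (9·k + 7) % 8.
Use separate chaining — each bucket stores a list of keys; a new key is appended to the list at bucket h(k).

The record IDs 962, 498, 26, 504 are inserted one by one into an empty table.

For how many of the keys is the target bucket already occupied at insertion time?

2

962 -> bucket 1
498 -> bucket 1 (collision)
26 -> bucket 1 (collision)
504 -> bucket 7
Final buckets:
0: -
1: 962 -> 498 -> 26
2: -
3: -
4: -
5: -
6: -
7: 504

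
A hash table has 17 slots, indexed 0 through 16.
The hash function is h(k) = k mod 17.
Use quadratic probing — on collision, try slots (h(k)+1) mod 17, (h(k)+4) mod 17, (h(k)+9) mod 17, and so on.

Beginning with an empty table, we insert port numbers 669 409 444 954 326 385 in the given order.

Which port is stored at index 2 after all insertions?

669: h=6 => slot 6
409: h=1 => slot 1
444: h=2 => slot 2
954: h=2, probe 2,3 => slot 3
326: h=3, probe 3,4 => slot 4
385: h=11 => slot 11
Table: [—, 409, 444, 954, 326, —, 669, —, —, —, —, 385, —, —, —, —, —]

444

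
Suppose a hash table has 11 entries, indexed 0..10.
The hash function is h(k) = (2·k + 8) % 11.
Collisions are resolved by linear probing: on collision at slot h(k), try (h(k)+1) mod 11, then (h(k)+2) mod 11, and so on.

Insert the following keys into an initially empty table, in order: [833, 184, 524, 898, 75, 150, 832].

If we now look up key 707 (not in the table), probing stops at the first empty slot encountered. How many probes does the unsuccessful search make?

Insert 833: h=2, slot 2 empty -> index 2.
Insert 184: h=2, slot 2 occupied -> index 3.
Insert 524: h=0, slot 0 empty -> index 0.
Insert 898: h=0, slot 0 occupied -> index 1.
Insert 75: h=4, slot 4 empty -> index 4.
Insert 150: h=0, slots 0,1,2,3,4 occupied -> index 5.
Insert 832: h=0, slots 0,1,2,3,4,5 occupied -> index 6.
Table: [524, 898, 833, 184, 75, 150, 832, —, —, —, —]
Lookup 707: h=3, probe 3,4,5,6,7 → slot 7 empty, not found.

5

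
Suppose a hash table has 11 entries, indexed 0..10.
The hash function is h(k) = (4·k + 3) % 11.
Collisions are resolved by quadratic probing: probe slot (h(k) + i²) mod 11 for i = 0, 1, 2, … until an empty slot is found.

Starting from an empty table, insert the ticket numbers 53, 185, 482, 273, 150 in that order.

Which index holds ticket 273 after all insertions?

Insert 53: h=6, slot 6 empty => index 6.
Insert 185: h=6, slot 6 occupied => index 7.
Insert 482: h=6, slots 6,7 occupied => index 10.
Insert 273: h=6, slots 6,7,10 occupied => index 4.
Insert 150: h=9, slot 9 empty => index 9.
Table: [∅, ∅, ∅, ∅, 273, ∅, 53, 185, ∅, 150, 482]

4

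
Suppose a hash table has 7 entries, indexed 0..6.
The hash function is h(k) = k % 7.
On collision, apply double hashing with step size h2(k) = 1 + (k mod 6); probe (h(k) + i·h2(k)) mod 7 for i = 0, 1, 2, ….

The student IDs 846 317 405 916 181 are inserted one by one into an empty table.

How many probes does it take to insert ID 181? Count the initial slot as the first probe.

2

Insert 846: h=6, slot 6 empty -> index 6.
Insert 317: h=2, slot 2 empty -> index 2.
Insert 405: h=6, h2=4, slot 6 occupied -> index 3.
Insert 916: h=6, h2=5, slot 6 occupied -> index 4.
Insert 181: h=6, h2=2, slot 6 occupied -> index 1.
Table: [—, 181, 317, 405, 916, —, 846]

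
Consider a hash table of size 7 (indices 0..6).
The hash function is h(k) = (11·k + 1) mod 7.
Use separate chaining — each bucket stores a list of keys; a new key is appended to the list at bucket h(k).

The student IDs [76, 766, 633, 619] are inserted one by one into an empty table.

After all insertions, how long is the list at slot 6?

76 -> bucket 4
766 -> bucket 6
633 -> bucket 6 (collision)
619 -> bucket 6 (collision)
Final buckets:
0: ∅
1: ∅
2: ∅
3: ∅
4: 76
5: ∅
6: 766 -> 633 -> 619

3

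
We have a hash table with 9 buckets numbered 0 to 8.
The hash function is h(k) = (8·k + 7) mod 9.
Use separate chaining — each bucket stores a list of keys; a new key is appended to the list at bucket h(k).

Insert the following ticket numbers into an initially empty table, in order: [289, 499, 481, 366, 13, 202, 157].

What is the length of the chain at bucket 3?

5

289 -> bucket 6
499 -> bucket 3
481 -> bucket 3 (collision)
366 -> bucket 1
13 -> bucket 3 (collision)
202 -> bucket 3 (collision)
157 -> bucket 3 (collision)
Final buckets:
0: _
1: 366
2: _
3: 499 -> 481 -> 13 -> 202 -> 157
4: _
5: _
6: 289
7: _
8: _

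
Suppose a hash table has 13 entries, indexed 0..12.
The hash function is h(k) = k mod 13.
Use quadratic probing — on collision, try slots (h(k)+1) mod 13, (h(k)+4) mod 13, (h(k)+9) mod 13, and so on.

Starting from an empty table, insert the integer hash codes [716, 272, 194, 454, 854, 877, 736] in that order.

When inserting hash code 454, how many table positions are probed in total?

3

716 hashes to 1; slot 1 is free → place at 1.
272 hashes to 12; slot 12 is free → place at 12.
194 hashes to 12; 12 taken → place at 0.
454 hashes to 12; 12,0 taken → place at 3.
854 hashes to 9; slot 9 is free → place at 9.
877 hashes to 6; slot 6 is free → place at 6.
736 hashes to 8; slot 8 is free → place at 8.
Table: [194, 716, -, 454, -, -, 877, -, 736, 854, -, -, 272]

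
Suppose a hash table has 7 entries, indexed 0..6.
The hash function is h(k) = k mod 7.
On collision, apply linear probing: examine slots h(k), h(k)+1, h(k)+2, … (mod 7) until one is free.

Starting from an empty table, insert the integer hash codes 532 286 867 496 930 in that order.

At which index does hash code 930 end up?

3

532: h=0 => slot 0
286: h=6 => slot 6
867: h=6, probe 6,0,1 => slot 1
496: h=6, probe 6,0,1,2 => slot 2
930: h=6, probe 6,0,1,2,3 => slot 3
Table: [532, 867, 496, 930, ∅, ∅, 286]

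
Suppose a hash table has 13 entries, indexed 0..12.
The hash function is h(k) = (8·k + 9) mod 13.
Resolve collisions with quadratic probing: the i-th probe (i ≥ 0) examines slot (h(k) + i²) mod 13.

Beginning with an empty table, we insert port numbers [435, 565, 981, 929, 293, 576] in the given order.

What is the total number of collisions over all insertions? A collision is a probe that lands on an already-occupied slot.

435 hashes to 5; slot 5 is free => place at 5.
565 hashes to 5; 5 taken => place at 6.
981 hashes to 5; 5,6 taken => place at 9.
929 hashes to 5; 5,6,9 taken => place at 1.
293 hashes to 0; slot 0 is free => place at 0.
576 hashes to 2; slot 2 is free => place at 2.
Table: [293, 929, 576, _, _, 435, 565, _, _, 981, _, _, _]

6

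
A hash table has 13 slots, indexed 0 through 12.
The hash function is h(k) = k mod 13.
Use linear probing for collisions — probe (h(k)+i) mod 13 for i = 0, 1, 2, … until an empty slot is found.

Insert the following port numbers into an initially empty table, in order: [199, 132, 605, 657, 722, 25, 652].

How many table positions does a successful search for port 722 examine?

199 hashes to 4; slot 4 is free -> place at 4.
132 hashes to 2; slot 2 is free -> place at 2.
605 hashes to 7; slot 7 is free -> place at 7.
657 hashes to 7; 7 taken -> place at 8.
722 hashes to 7; 7,8 taken -> place at 9.
25 hashes to 12; slot 12 is free -> place at 12.
652 hashes to 2; 2 taken -> place at 3.
Table: [., ., 132, 652, 199, ., ., 605, 657, 722, ., ., 25]
Lookup 722: h=7, probe 7,8,9 → found at 9.

3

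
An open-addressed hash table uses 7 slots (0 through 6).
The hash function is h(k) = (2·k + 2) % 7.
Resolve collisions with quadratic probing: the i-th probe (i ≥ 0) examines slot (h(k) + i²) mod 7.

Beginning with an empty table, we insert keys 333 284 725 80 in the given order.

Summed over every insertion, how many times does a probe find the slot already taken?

3

333: h=3 -> slot 3
284: h=3, probe 3,4 -> slot 4
725: h=3, probe 3,4,0 -> slot 0
80: h=1 -> slot 1
Table: [725, 80, —, 333, 284, —, —]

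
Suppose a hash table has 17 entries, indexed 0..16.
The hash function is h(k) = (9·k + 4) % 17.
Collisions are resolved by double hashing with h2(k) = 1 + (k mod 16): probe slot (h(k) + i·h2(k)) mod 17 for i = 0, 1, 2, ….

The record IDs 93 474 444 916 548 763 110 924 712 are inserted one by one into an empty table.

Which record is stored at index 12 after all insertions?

93: h=8 → slot 8
474: h=3 → slot 3
444: h=5 → slot 5
916: h=3, h2=5, probe 3,8,13 → slot 13
548: h=6 → slot 6
763: h=3, h2=12, probe 3,15 → slot 15
110: h=8, h2=15, probe 8,6,4 → slot 4
924: h=7 → slot 7
712: h=3, h2=9, probe 3,12 → slot 12
Table: [., ., ., 474, 110, 444, 548, 924, 93, ., ., ., 712, 916, ., 763, .]

712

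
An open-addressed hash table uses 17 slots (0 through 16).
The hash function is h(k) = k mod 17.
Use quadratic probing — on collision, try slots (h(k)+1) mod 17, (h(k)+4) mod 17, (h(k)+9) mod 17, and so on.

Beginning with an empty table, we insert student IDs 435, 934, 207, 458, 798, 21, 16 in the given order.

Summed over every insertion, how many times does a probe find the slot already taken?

Insert 435: h=10, slot 10 empty => index 10.
Insert 934: h=16, slot 16 empty => index 16.
Insert 207: h=3, slot 3 empty => index 3.
Insert 458: h=16, slot 16 occupied => index 0.
Insert 798: h=16, slots 16,0,3 occupied => index 8.
Insert 21: h=4, slot 4 empty => index 4.
Insert 16: h=16, slots 16,0,3,8 occupied => index 15.
Table: [458, -, -, 207, 21, -, -, -, 798, -, 435, -, -, -, -, 16, 934]

8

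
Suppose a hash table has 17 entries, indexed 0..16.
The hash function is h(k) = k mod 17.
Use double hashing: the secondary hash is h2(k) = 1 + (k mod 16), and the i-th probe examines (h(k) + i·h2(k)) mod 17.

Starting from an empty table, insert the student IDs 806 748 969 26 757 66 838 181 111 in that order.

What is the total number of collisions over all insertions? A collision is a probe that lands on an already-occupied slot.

4

Insert 806: h=7, slot 7 empty → index 7.
Insert 748: h=0, slot 0 empty → index 0.
Insert 969: h=0, h2=10, slot 0 occupied → index 10.
Insert 26: h=9, slot 9 empty → index 9.
Insert 757: h=9, h2=6, slot 9 occupied → index 15.
Insert 66: h=15, h2=3, slot 15 occupied → index 1.
Insert 838: h=5, slot 5 empty → index 5.
Insert 181: h=11, slot 11 empty → index 11.
Insert 111: h=9, h2=16, slot 9 occupied → index 8.
Table: [748, 66, —, —, —, 838, —, 806, 111, 26, 969, 181, —, —, —, 757, —]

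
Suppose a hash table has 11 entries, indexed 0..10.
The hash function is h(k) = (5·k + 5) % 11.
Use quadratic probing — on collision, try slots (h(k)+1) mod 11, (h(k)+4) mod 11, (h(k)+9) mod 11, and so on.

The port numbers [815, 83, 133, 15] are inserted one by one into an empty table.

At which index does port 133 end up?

0

815: h=10 → slot 10
83: h=2 → slot 2
133: h=10, probe 10,0 → slot 0
15: h=3 → slot 3
Table: [133, —, 83, 15, —, —, —, —, —, —, 815]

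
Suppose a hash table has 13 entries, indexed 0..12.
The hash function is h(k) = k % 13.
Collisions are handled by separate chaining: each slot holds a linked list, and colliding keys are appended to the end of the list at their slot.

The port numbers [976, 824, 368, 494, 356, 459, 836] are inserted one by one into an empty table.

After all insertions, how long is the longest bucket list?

Insert 976: h=1, bucket 1 empty -> new chain.
Insert 824: h=5, bucket 5 empty -> new chain.
Insert 368: h=4, bucket 4 empty -> new chain.
Insert 494: h=0, bucket 0 empty -> new chain.
Insert 356: h=5, bucket 5 nonempty -> append to chain.
Insert 459: h=4, bucket 4 nonempty -> append to chain.
Insert 836: h=4, bucket 4 nonempty -> append to chain.
Final buckets:
0: 494
1: 976
2: .
3: .
4: 368 -> 459 -> 836
5: 824 -> 356
6: .
7: .
8: .
9: .
10: .
11: .
12: .

3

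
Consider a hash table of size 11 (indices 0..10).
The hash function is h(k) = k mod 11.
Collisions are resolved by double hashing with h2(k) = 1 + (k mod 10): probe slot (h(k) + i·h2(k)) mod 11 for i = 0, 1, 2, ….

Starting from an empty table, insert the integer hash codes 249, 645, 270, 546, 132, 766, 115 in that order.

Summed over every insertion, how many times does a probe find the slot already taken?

4

249: h=7 -> slot 7
645: h=7, h2=6, probe 7,2 -> slot 2
270: h=6 -> slot 6
546: h=7, h2=7, probe 7,3 -> slot 3
132: h=0 -> slot 0
766: h=7, h2=7, probe 7,3,10 -> slot 10
115: h=5 -> slot 5
Table: [132, ., 645, 546, ., 115, 270, 249, ., ., 766]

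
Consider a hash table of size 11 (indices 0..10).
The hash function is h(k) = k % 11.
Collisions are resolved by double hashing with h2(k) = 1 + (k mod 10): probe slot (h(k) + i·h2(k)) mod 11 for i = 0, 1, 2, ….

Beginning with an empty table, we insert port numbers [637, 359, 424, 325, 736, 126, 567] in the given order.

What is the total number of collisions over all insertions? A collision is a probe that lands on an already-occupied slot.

4

637 hashes to 10; slot 10 is free -> place at 10.
359 hashes to 7; slot 7 is free -> place at 7.
424 hashes to 6; slot 6 is free -> place at 6.
325 hashes to 6, h2=6; 6 taken -> place at 1.
736 hashes to 10, h2=7; 10,6 taken -> place at 2.
126 hashes to 5; slot 5 is free -> place at 5.
567 hashes to 6, h2=8; 6 taken -> place at 3.
Table: [_, 325, 736, 567, _, 126, 424, 359, _, _, 637]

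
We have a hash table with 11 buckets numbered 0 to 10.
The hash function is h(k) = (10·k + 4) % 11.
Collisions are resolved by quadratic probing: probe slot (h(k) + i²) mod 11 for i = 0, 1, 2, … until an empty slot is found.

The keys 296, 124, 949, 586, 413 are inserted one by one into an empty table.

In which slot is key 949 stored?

2

Insert 296: h=5, slot 5 empty -> index 5.
Insert 124: h=1, slot 1 empty -> index 1.
Insert 949: h=1, slot 1 occupied -> index 2.
Insert 586: h=1, slots 1,2,5 occupied -> index 10.
Insert 413: h=9, slot 9 empty -> index 9.
Table: [-, 124, 949, -, -, 296, -, -, -, 413, 586]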